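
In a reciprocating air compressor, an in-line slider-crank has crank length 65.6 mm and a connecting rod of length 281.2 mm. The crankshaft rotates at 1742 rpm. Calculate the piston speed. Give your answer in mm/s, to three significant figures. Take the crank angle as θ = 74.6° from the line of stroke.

12300

ω = 2π·1742/60 = 182.4 rad/s
For an in-line slider-crank, x = r cosθ + √(L² − r² sin²θ), so v = −rω sinθ·[1 + r cosθ/√(L² − r² sin²θ)].
With r = 0.0656 m, L = 0.2812 m, θ = 74.6°: √(L² − r² sin²θ) = 0.274 m.
v = −0.0656·182.4·0.96410·[1 + 0.0656·0.26556/0.274] = -12.271 m/s.
|v| = 12.271 m/s = 12271 mm/s.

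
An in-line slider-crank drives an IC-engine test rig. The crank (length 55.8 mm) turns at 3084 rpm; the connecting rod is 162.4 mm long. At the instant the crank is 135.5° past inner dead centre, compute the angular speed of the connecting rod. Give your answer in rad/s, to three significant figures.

81.5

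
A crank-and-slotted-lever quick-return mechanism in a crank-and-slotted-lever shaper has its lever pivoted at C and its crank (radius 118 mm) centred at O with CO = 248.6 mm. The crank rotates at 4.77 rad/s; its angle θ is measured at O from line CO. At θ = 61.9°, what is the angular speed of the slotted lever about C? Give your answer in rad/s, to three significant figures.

ω = 4.77 rad/s
Crank pin A relative to C: A = (d + r cosθ, r sinθ); lever angle φ = atan2(r sinθ, d + r cosθ).
Differentiating tanφ: φ̇ = rω(d cosθ + r)/(d² + r² + 2dr cosθ).
d² + r² + 2dr cosθ = |CA|² = 0.10336 m²;  d cosθ + r = +0.23509 m.
|ω_lever| = |0.118·4.77·+0.23509| / 0.10336 = 1.2802 rad/s.

1.28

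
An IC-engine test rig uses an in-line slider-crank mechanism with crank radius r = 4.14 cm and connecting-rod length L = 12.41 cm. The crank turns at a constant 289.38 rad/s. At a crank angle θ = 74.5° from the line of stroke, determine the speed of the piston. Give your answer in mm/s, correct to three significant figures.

12600

ω = 289.4 rad/s
For an in-line slider-crank, x = r cosθ + √(L² − r² sin²θ), so v = −rω sinθ·[1 + r cosθ/√(L² − r² sin²θ)].
With r = 0.0414 m, L = 0.1241 m, θ = 74.5°: √(L² − r² sin²θ) = 0.11751 m.
v = −0.0414·289.4·0.96363·[1 + 0.0414·0.26724/0.11751] = -12.632 m/s.
|v| = 12.632 m/s = 12632 mm/s.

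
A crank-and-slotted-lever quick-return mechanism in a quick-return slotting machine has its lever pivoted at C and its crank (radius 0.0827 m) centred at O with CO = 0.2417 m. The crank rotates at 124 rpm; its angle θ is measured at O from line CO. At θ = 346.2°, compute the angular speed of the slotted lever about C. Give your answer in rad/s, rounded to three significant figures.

3.28

ω = 12.99 rad/s (from 124 rpm).
Crank pin A relative to C: A = (d + r cosθ, r sinθ); lever angle φ = atan2(r sinθ, d + r cosθ).
Differentiating tanφ: φ̇ = rω(d cosθ + r)/(d² + r² + 2dr cosθ).
d² + r² + 2dr cosθ = |CA|² = 0.104081 m²;  d cosθ + r = +0.31742 m.
|ω_lever| = |0.0827·12.99·+0.31742| / 0.104081 = 3.2751 rad/s.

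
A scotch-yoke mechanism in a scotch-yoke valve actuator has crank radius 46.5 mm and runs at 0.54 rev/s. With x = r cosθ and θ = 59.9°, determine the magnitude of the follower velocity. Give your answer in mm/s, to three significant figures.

ω = 3.393 rad/s (from 0.54 rev/s).
x = r cosθ ⇒ ẋ = −rω sinθ.
|v| = rω|sinθ| = 0.0465·3.393·|sin 59.9°| = 0.1365 m/s = 136.5 mm/s.

136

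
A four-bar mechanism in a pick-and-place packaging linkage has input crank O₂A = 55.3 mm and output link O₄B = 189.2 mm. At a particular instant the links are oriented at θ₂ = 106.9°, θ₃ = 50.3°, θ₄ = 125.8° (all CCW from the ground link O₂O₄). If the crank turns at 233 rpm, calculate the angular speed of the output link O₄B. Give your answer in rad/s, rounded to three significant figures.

ω₂ = 24.4 rad/s (from 233 rpm).
Differentiating the loop-closure r₂e^{iθ₂}+r₃e^{iθ₃}=r₁+r₄e^{iθ₄} gives r₂ω₂e^{iθ₂}+r₃ω₃e^{iθ₃}=r₄ω₄e^{iθ₄}.
Eliminating the other unknown: ω₄ = r₂ω₂ sin(θ₂−θ₃) / [r₄ sin(θ₄−θ₃)].
Numerator sine = +0.83485; denominator sine = +0.96815.
Result = 0.0553·24.4·(+0.83485) / (0.1892·(+0.96815)) = +6.1497 rad/s; magnitude 6.1497 rad/s.

6.15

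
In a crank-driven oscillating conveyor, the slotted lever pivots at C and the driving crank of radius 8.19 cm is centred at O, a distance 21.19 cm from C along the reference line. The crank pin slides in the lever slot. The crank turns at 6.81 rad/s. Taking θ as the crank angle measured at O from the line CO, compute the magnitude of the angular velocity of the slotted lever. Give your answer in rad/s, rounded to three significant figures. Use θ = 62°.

ω = 6.81 rad/s
Crank pin A relative to C: A = (d + r cosθ, r sinθ); lever angle φ = atan2(r sinθ, d + r cosθ).
Differentiating tanφ: φ̇ = rω(d cosθ + r)/(d² + r² + 2dr cosθ).
d² + r² + 2dr cosθ = |CA|² = 0.0679042 m²;  d cosθ + r = +0.18138 m.
|ω_lever| = |0.0819·6.81·+0.18138| / 0.0679042 = 1.4898 rad/s.

1.49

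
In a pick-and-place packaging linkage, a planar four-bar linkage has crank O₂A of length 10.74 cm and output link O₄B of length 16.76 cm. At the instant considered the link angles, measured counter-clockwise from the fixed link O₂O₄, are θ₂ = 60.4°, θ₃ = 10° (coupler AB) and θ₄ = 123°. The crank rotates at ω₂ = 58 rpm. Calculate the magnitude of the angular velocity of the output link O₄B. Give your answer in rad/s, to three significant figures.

3.26

ω₂ = 6.074 rad/s (from 58 rpm).
Differentiating the loop-closure r₂e^{iθ₂}+r₃e^{iθ₃}=r₁+r₄e^{iθ₄} gives r₂ω₂e^{iθ₂}+r₃ω₃e^{iθ₃}=r₄ω₄e^{iθ₄}.
Eliminating the other unknown: ω₄ = r₂ω₂ sin(θ₂−θ₃) / [r₄ sin(θ₄−θ₃)].
Numerator sine = +0.77051; denominator sine = +0.92050.
Result = 0.1074·6.074·(+0.77051) / (0.1676·(+0.92050)) = +3.2579 rad/s; magnitude 3.2579 rad/s.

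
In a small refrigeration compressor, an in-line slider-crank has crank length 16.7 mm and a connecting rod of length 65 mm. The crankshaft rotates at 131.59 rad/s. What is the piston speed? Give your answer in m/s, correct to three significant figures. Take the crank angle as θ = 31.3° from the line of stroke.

1.39

ω = 131.6 rad/s
For an in-line slider-crank, x = r cosθ + √(L² − r² sin²θ), so v = −rω sinθ·[1 + r cosθ/√(L² − r² sin²θ)].
With r = 0.0167 m, L = 0.065 m, θ = 31.3°: √(L² − r² sin²θ) = 0.064418 m.
v = −0.0167·131.6·0.51952·[1 + 0.0167·0.85446/0.064418] = -1.3946 m/s.
|v| = 1.3946 m/s.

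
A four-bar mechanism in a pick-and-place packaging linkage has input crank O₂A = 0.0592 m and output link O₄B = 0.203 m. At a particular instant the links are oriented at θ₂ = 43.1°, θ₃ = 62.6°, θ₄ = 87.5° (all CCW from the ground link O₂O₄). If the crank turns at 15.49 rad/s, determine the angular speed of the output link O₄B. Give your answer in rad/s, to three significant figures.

ω₂ = 15.49 rad/s
Differentiating the loop-closure r₂e^{iθ₂}+r₃e^{iθ₃}=r₁+r₄e^{iθ₄} gives r₂ω₂e^{iθ₂}+r₃ω₃e^{iθ₃}=r₄ω₄e^{iθ₄}.
Eliminating the other unknown: ω₄ = r₂ω₂ sin(θ₂−θ₃) / [r₄ sin(θ₄−θ₃)].
Numerator sine = -0.33381; denominator sine = +0.42104.
Result = 0.0592·15.49·(-0.33381) / (0.203·(+0.42104)) = -3.5814 rad/s; magnitude 3.5814 rad/s.

3.58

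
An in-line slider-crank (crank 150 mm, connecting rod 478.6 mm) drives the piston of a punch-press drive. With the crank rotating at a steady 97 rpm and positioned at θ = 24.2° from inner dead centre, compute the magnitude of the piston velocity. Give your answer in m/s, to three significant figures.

ω = 2π·97/60 = 10.16 rad/s
For an in-line slider-crank, x = r cosθ + √(L² − r² sin²θ), so v = −rω sinθ·[1 + r cosθ/√(L² − r² sin²θ)].
With r = 0.15 m, L = 0.4786 m, θ = 24.2°: √(L² − r² sin²θ) = 0.47463 m.
v = −0.15·10.16·0.40992·[1 + 0.15·0.91212/0.47463] = -0.80463 m/s.
|v| = 0.80463 m/s.

0.805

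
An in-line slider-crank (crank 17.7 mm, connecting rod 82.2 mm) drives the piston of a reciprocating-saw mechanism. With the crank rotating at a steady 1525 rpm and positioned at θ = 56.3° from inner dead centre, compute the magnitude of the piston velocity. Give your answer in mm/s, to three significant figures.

2640

ω = 2π·1525/60 = 159.7 rad/s
For an in-line slider-crank, x = r cosθ + √(L² − r² sin²θ), so v = −rω sinθ·[1 + r cosθ/√(L² − r² sin²θ)].
With r = 0.0177 m, L = 0.0822 m, θ = 56.3°: √(L² − r² sin²θ) = 0.08087 m.
v = −0.0177·159.7·0.83195·[1 + 0.0177·0.55484/0.08087] = -2.6372 m/s.
|v| = 2.6372 m/s = 2637.2 mm/s.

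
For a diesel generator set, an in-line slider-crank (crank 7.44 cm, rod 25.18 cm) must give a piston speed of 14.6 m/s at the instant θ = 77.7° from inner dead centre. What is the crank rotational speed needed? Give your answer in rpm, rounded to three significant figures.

1800

For an in-line slider-crank, |v_piston| = rω|sinθ|·[1 + r cosθ/√(L² − r² sin²θ)].
With r = 0.0744 m, L = 0.2518 m, θ = 77.7°: the bracketed kinematic factor |dx/dθ| = 0.077471 m.
ω = v/|dx/dθ| = 14.6/0.077471 = 188.46 rad/s.
N = 60ω/(2π) = 1799.6 rpm.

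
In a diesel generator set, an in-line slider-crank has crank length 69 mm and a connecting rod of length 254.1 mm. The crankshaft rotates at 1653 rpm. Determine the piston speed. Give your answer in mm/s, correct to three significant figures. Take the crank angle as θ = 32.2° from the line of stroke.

7840

ω = 2π·1653/60 = 173.1 rad/s
For an in-line slider-crank, x = r cosθ + √(L² − r² sin²θ), so v = −rω sinθ·[1 + r cosθ/√(L² − r² sin²θ)].
With r = 0.069 m, L = 0.2541 m, θ = 32.2°: √(L² − r² sin²θ) = 0.25143 m.
v = −0.069·173.1·0.53288·[1 + 0.069·0.84619/0.25143] = -7.8427 m/s.
|v| = 7.8427 m/s = 7842.7 mm/s.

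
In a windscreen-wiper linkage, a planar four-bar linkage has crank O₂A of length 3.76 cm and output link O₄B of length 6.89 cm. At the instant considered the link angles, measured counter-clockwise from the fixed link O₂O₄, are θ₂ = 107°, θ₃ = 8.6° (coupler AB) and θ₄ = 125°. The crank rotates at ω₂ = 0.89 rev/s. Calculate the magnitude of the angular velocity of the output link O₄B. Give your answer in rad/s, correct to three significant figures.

3.37

ω₂ = 5.592 rad/s (from 0.89 rev/s).
Differentiating the loop-closure r₂e^{iθ₂}+r₃e^{iθ₃}=r₁+r₄e^{iθ₄} gives r₂ω₂e^{iθ₂}+r₃ω₃e^{iθ₃}=r₄ω₄e^{iθ₄}.
Eliminating the other unknown: ω₄ = r₂ω₂ sin(θ₂−θ₃) / [r₄ sin(θ₄−θ₃)].
Numerator sine = +0.98927; denominator sine = +0.89571.
Result = 0.0376·5.592·(+0.98927) / (0.0689·(+0.89571)) = +3.3704 rad/s; magnitude 3.3704 rad/s.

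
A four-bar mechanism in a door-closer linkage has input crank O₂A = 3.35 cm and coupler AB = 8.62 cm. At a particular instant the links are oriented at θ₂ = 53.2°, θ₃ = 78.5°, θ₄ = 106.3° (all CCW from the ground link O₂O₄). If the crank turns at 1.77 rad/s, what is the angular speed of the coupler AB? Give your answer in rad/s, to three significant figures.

ω₂ = 1.77 rad/s
Differentiating the loop-closure r₂e^{iθ₂}+r₃e^{iθ₃}=r₁+r₄e^{iθ₄} gives r₂ω₂e^{iθ₂}+r₃ω₃e^{iθ₃}=r₄ω₄e^{iθ₄}.
Eliminating the other unknown: ω₃ = r₂ω₂ sin(θ₄−θ₂) / [r₃ sin(θ₃−θ₄)].
Numerator sine = +0.79968; denominator sine = -0.46639.
Result = 0.0335·1.77·(+0.79968) / (0.0862·(-0.46639)) = -1.1795 rad/s; magnitude 1.1795 rad/s.

1.18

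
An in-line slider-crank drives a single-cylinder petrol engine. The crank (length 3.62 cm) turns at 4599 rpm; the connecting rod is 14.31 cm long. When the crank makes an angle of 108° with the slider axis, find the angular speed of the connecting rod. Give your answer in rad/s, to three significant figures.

ω = 481.6 rad/s (converted from 4599 rpm).
The rod makes angle φ with the slider axis where L sinφ = r sinθ; differentiating, L cosφ·φ̇ = r ω cosθ.
L cosφ = √(L² − r² sin²θ) = 0.1389 m.
|ω_rod| = r ω |cosθ| / √(L² − r² sin²θ) = 0.0362·481.6·0.30902/0.1389 = 38.787 rad/s.

38.8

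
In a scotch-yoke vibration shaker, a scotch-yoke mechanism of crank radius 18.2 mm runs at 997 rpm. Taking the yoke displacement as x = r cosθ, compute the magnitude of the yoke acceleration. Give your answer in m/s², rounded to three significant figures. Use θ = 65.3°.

82.9

ω = 104.4 rad/s (from 997 rpm).
x = r cosθ ⇒ ẍ = −rω² cosθ (ω constant).
|a| = rω²|cosθ| = 0.0182·(104.4)²·|cos 65.3°| = 82.9 m/s².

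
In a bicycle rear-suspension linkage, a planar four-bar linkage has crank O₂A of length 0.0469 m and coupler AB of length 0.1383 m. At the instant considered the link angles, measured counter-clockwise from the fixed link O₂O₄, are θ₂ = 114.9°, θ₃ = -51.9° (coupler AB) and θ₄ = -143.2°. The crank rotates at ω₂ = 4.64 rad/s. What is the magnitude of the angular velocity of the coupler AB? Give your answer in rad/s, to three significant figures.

ω₂ = 4.64 rad/s
Differentiating the loop-closure r₂e^{iθ₂}+r₃e^{iθ₃}=r₁+r₄e^{iθ₄} gives r₂ω₂e^{iθ₂}+r₃ω₃e^{iθ₃}=r₄ω₄e^{iθ₄}.
Eliminating the other unknown: ω₃ = r₂ω₂ sin(θ₄−θ₂) / [r₃ sin(θ₃−θ₄)].
Numerator sine = +0.97851; denominator sine = +0.99974.
Result = 0.0469·4.64·(+0.97851) / (0.1383·(+0.99974)) = +1.5401 rad/s; magnitude 1.5401 rad/s.

1.54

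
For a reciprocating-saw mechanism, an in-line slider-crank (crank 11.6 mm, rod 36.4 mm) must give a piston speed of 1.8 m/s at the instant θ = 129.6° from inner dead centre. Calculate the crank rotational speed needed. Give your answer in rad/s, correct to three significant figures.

For an in-line slider-crank, |v_piston| = rω|sinθ|·[1 + r cosθ/√(L² − r² sin²θ)].
With r = 0.0116 m, L = 0.0364 m, θ = 129.6°: the bracketed kinematic factor |dx/dθ| = 0.007065 m.
ω = v/|dx/dθ| = 1.8/0.007065 = 254.78 rad/s.

255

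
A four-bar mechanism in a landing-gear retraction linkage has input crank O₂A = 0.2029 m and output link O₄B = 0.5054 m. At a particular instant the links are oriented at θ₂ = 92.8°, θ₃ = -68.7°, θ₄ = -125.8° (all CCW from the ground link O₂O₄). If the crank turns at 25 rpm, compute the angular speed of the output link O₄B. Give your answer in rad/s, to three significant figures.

ω₂ = 2.618 rad/s (from 25 rpm).
Differentiating the loop-closure r₂e^{iθ₂}+r₃e^{iθ₃}=r₁+r₄e^{iθ₄} gives r₂ω₂e^{iθ₂}+r₃ω₃e^{iθ₃}=r₄ω₄e^{iθ₄}.
Eliminating the other unknown: ω₄ = r₂ω₂ sin(θ₂−θ₃) / [r₄ sin(θ₄−θ₃)].
Numerator sine = +0.31730; denominator sine = -0.83962.
Result = 0.2029·2.618·(+0.31730) / (0.5054·(-0.83962)) = -0.3972 rad/s; magnitude 0.3972 rad/s.

0.397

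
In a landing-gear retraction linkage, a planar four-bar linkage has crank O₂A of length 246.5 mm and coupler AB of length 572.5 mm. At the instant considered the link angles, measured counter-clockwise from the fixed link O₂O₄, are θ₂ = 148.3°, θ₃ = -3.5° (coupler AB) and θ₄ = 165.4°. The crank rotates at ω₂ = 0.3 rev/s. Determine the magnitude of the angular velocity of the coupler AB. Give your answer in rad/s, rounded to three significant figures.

1.24

ω₂ = 1.885 rad/s (from 0.3 rev/s).
Differentiating the loop-closure r₂e^{iθ₂}+r₃e^{iθ₃}=r₁+r₄e^{iθ₄} gives r₂ω₂e^{iθ₂}+r₃ω₃e^{iθ₃}=r₄ω₄e^{iθ₄}.
Eliminating the other unknown: ω₃ = r₂ω₂ sin(θ₄−θ₂) / [r₃ sin(θ₃−θ₄)].
Numerator sine = +0.29404; denominator sine = -0.19252.
Result = 0.2465·1.885·(+0.29404) / (0.5725·(-0.19252)) = -1.2396 rad/s; magnitude 1.2396 rad/s.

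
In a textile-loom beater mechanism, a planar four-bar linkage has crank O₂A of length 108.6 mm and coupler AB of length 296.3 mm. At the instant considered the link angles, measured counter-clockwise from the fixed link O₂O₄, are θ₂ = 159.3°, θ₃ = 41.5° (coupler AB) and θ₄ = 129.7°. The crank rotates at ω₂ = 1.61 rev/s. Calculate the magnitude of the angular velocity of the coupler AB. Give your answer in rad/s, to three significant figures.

ω₂ = 10.12 rad/s (from 1.61 rev/s).
Differentiating the loop-closure r₂e^{iθ₂}+r₃e^{iθ₃}=r₁+r₄e^{iθ₄} gives r₂ω₂e^{iθ₂}+r₃ω₃e^{iθ₃}=r₄ω₄e^{iθ₄}.
Eliminating the other unknown: ω₃ = r₂ω₂ sin(θ₄−θ₂) / [r₃ sin(θ₃−θ₄)].
Numerator sine = -0.49394; denominator sine = -0.99951.
Result = 0.1086·10.12·(-0.49394) / (0.2963·(-0.99951)) = +1.8323 rad/s; magnitude 1.8323 rad/s.

1.83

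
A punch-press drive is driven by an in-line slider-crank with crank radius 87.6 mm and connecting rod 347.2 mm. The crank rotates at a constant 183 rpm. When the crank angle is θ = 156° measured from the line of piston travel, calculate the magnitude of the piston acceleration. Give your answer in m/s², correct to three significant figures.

23.9

ω = 2π·183/60 = 19.16 rad/s
x(θ) = r cosθ + √(L² − r² sin²θ); with ω constant, a = ω²·d²x/dθ².
d²x/dθ² = −r cosθ − r²(cos2θ)/√u − r⁴ sin²2θ/(4u^{3/2}),  u = L² − r² sin²θ = 0.119278 m².
Substituting r = 0.0876 m, L = 0.3472 m, θ = 156°: d²x/dθ² = +0.064962 m.
a = ω²·d²x/dθ² = (19.16)²·(+0.064962) = +23.857 m/s²;  |a| = 23.857 m/s².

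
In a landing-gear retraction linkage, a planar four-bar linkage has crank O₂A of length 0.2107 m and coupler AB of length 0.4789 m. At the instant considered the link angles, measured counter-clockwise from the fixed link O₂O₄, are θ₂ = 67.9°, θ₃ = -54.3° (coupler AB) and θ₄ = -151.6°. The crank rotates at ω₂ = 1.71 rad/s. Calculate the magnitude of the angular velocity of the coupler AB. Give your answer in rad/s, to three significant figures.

0.482

ω₂ = 1.71 rad/s
Differentiating the loop-closure r₂e^{iθ₂}+r₃e^{iθ₃}=r₁+r₄e^{iθ₄} gives r₂ω₂e^{iθ₂}+r₃ω₃e^{iθ₃}=r₄ω₄e^{iθ₄}.
Eliminating the other unknown: ω₃ = r₂ω₂ sin(θ₄−θ₂) / [r₃ sin(θ₃−θ₄)].
Numerator sine = +0.63608; denominator sine = +0.99189.
Result = 0.2107·1.71·(+0.63608) / (0.4789·(+0.99189)) = +0.48246 rad/s; magnitude 0.48246 rad/s.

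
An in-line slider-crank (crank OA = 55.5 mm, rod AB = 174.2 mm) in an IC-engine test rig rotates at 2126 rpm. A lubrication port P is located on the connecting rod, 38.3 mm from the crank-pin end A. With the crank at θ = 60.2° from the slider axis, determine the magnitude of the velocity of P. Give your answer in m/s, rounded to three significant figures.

ω = 222.6 rad/s.  Crank-pin speed |V_A| = rω = 12.356 m/s, perpendicular to OA.
Rod angle: sinφ = −(r/L) sinθ ⇒ φ = -16.050°; ω_rod = −rω cosθ/√(L²−r²sin²θ) = -36.681 rad/s.
V_P = V_A + ω_rod × AP, with AP = 0.0383 m along the rod.
Components: V_Px = −rω sinθ − a·ω_rod·sinφ = -11.111 m/s;  V_Py = rω cosθ + a·ω_rod·cosφ = +4.7906 m/s.
|V_P| = √(V_Px² + V_Py²) = 12.099 m/s.

12.1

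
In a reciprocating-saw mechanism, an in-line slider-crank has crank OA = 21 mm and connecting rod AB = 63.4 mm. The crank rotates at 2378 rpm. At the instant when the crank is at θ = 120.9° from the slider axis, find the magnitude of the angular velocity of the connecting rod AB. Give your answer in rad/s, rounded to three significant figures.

ω = 249 rad/s (converted from 2378 rpm).
The rod makes angle φ with the slider axis where L sinφ = r sinθ; differentiating, L cosφ·φ̇ = r ω cosθ.
L cosφ = √(L² − r² sin²θ) = 0.060785 m.
|ω_rod| = r ω |cosθ| / √(L² − r² sin²θ) = 0.021·249·0.51354/0.060785 = 44.181 rad/s.

44.2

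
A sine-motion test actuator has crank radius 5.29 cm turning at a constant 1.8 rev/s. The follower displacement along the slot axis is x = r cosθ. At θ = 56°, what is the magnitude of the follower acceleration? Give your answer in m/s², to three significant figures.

ω = 11.31 rad/s (from 1.8 rev/s).
x = r cosθ ⇒ ẍ = −rω² cosθ (ω constant).
|a| = rω²|cosθ| = 0.0529·(11.31)²·|cos 56°| = 3.7837 m/s².

3.78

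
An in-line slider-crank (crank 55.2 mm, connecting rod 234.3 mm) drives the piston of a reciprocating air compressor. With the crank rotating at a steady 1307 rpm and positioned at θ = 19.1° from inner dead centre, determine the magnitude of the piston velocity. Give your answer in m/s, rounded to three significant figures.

3.02

ω = 2π·1307/60 = 136.9 rad/s
For an in-line slider-crank, x = r cosθ + √(L² − r² sin²θ), so v = −rω sinθ·[1 + r cosθ/√(L² − r² sin²θ)].
With r = 0.0552 m, L = 0.2343 m, θ = 19.1°: √(L² − r² sin²θ) = 0.2336 m.
v = −0.0552·136.9·0.32722·[1 + 0.0552·0.94495/0.2336] = -3.0242 m/s.
|v| = 3.0242 m/s.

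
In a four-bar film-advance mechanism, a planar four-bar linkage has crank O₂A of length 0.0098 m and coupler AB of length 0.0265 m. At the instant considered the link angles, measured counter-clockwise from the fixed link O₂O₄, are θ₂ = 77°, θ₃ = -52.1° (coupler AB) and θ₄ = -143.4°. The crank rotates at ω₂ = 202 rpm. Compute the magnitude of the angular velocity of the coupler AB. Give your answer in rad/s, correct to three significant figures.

ω₂ = 21.15 rad/s (from 202 rpm).
Differentiating the loop-closure r₂e^{iθ₂}+r₃e^{iθ₃}=r₁+r₄e^{iθ₄} gives r₂ω₂e^{iθ₂}+r₃ω₃e^{iθ₃}=r₄ω₄e^{iθ₄}.
Eliminating the other unknown: ω₃ = r₂ω₂ sin(θ₄−θ₂) / [r₃ sin(θ₃−θ₄)].
Numerator sine = +0.64812; denominator sine = +0.99974.
Result = 0.0098·21.15·(+0.64812) / (0.0265·(+0.99974)) = +5.0714 rad/s; magnitude 5.0714 rad/s.

5.07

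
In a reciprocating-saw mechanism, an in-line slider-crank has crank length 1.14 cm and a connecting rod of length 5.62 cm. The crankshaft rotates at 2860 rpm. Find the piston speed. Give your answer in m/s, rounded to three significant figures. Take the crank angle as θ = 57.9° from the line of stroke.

ω = 2π·2860/60 = 299.5 rad/s
For an in-line slider-crank, x = r cosθ + √(L² − r² sin²θ), so v = −rω sinθ·[1 + r cosθ/√(L² − r² sin²θ)].
With r = 0.0114 m, L = 0.0562 m, θ = 57.9°: √(L² − r² sin²θ) = 0.055364 m.
v = −0.0114·299.5·0.84712·[1 + 0.0114·0.53140/0.055364] = -3.2088 m/s.
|v| = 3.2088 m/s.

3.21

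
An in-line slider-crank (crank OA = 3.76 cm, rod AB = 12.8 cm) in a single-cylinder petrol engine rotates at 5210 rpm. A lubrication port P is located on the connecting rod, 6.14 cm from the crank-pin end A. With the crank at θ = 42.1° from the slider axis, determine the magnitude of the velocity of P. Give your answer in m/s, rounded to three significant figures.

ω = 545.6 rad/s.  Crank-pin speed |V_A| = rω = 20.514 m/s, perpendicular to OA.
Rod angle: sinφ = −(r/L) sinθ ⇒ φ = -11.358°; ω_rod = −rω cosθ/√(L²−r²sin²θ) = -121.29 rad/s.
V_P = V_A + ω_rod × AP, with AP = 0.0614 m along the rod.
Components: V_Px = −rω sinθ − a·ω_rod·sinφ = -15.22 m/s;  V_Py = rω cosθ + a·ω_rod·cosφ = +7.9197 m/s.
|V_P| = √(V_Px² + V_Py²) = 17.157 m/s.

17.2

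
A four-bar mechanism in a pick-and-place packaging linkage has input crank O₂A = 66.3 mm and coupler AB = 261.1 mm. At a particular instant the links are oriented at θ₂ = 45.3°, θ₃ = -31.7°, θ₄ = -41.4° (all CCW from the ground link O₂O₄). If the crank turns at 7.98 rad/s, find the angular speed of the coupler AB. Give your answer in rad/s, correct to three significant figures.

ω₂ = 7.98 rad/s
Differentiating the loop-closure r₂e^{iθ₂}+r₃e^{iθ₃}=r₁+r₄e^{iθ₄} gives r₂ω₂e^{iθ₂}+r₃ω₃e^{iθ₃}=r₄ω₄e^{iθ₄}.
Eliminating the other unknown: ω₃ = r₂ω₂ sin(θ₄−θ₂) / [r₃ sin(θ₃−θ₄)].
Numerator sine = -0.99834; denominator sine = +0.16849.
Result = 0.0663·7.98·(-0.99834) / (0.2611·(+0.16849)) = -12.006 rad/s; magnitude 12.006 rad/s.

12.0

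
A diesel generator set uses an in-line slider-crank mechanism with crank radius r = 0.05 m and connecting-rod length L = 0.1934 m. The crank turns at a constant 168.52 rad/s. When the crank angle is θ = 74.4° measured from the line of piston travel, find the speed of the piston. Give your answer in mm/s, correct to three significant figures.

8700

ω = 168.5 rad/s
For an in-line slider-crank, x = r cosθ + √(L² − r² sin²θ), so v = −rω sinθ·[1 + r cosθ/√(L² − r² sin²θ)].
With r = 0.05 m, L = 0.1934 m, θ = 74.4°: √(L² − r² sin²θ) = 0.18731 m.
v = −0.05·168.5·0.96316·[1 + 0.05·0.26892/0.18731] = -8.6982 m/s.
|v| = 8.6982 m/s = 8698.2 mm/s.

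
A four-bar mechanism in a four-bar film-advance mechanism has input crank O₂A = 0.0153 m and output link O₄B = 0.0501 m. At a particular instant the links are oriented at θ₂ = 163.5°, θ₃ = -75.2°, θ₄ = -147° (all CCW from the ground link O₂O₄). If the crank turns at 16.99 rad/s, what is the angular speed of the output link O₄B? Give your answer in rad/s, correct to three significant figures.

4.67

ω₂ = 16.99 rad/s
Differentiating the loop-closure r₂e^{iθ₂}+r₃e^{iθ₃}=r₁+r₄e^{iθ₄} gives r₂ω₂e^{iθ₂}+r₃ω₃e^{iθ₃}=r₄ω₄e^{iθ₄}.
Eliminating the other unknown: ω₄ = r₂ω₂ sin(θ₂−θ₃) / [r₄ sin(θ₄−θ₃)].
Numerator sine = -0.85446; denominator sine = -0.94997.
Result = 0.0153·16.99·(-0.85446) / (0.0501·(-0.94997)) = +4.6669 rad/s; magnitude 4.6669 rad/s.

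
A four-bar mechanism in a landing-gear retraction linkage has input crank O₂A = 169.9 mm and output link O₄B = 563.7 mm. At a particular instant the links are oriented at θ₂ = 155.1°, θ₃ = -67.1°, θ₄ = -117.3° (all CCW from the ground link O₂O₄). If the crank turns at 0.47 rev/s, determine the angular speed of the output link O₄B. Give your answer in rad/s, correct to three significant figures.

0.778

ω₂ = 2.953 rad/s (from 0.47 rev/s).
Differentiating the loop-closure r₂e^{iθ₂}+r₃e^{iθ₃}=r₁+r₄e^{iθ₄} gives r₂ω₂e^{iθ₂}+r₃ω₃e^{iθ₃}=r₄ω₄e^{iθ₄}.
Eliminating the other unknown: ω₄ = r₂ω₂ sin(θ₂−θ₃) / [r₄ sin(θ₄−θ₃)].
Numerator sine = -0.67172; denominator sine = -0.76828.
Result = 0.1699·2.953·(-0.67172) / (0.5637·(-0.76828)) = +0.7782 rad/s; magnitude 0.7782 rad/s.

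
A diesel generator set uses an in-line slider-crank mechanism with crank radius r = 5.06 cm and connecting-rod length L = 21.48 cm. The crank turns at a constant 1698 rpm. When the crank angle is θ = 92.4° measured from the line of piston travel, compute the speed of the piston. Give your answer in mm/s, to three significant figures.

ω = 2π·1698/60 = 177.8 rad/s
For an in-line slider-crank, x = r cosθ + √(L² − r² sin²θ), so v = −rω sinθ·[1 + r cosθ/√(L² − r² sin²θ)].
With r = 0.0506 m, L = 0.2148 m, θ = 92.4°: √(L² − r² sin²θ) = 0.20877 m.
v = −0.0506·177.8·0.99912·[1 + 0.0506·-0.04188/0.20877] = -8.8983 m/s.
|v| = 8.8983 m/s = 8898.3 mm/s.

8900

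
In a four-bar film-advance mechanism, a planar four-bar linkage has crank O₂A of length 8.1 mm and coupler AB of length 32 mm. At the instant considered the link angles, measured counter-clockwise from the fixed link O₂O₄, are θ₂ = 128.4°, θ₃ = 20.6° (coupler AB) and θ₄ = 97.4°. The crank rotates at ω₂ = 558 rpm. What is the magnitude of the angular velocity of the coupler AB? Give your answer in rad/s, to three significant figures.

ω₂ = 58.43 rad/s (from 558 rpm).
Differentiating the loop-closure r₂e^{iθ₂}+r₃e^{iθ₃}=r₁+r₄e^{iθ₄} gives r₂ω₂e^{iθ₂}+r₃ω₃e^{iθ₃}=r₄ω₄e^{iθ₄}.
Eliminating the other unknown: ω₃ = r₂ω₂ sin(θ₄−θ₂) / [r₃ sin(θ₃−θ₄)].
Numerator sine = -0.51504; denominator sine = -0.97358.
Result = 0.0081·58.43·(-0.51504) / (0.032·(-0.97358)) = +7.8247 rad/s; magnitude 7.8247 rad/s.

7.82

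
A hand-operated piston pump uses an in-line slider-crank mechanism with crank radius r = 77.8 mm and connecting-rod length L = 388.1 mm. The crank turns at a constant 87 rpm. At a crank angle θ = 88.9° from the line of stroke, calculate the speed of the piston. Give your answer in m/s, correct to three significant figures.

ω = 2π·87/60 = 9.111 rad/s
For an in-line slider-crank, x = r cosθ + √(L² − r² sin²θ), so v = −rω sinθ·[1 + r cosθ/√(L² − r² sin²θ)].
With r = 0.0778 m, L = 0.3881 m, θ = 88.9°: √(L² − r² sin²θ) = 0.38022 m.
v = −0.0778·9.111·0.99982·[1 + 0.0778·0.01920/0.38022] = -0.71146 m/s.
|v| = 0.71146 m/s.

0.711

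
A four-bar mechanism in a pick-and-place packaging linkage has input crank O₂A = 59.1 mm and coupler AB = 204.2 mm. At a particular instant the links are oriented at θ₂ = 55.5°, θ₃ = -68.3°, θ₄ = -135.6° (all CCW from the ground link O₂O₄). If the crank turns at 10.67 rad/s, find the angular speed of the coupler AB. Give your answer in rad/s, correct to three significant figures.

ω₂ = 10.67 rad/s
Differentiating the loop-closure r₂e^{iθ₂}+r₃e^{iθ₃}=r₁+r₄e^{iθ₄} gives r₂ω₂e^{iθ₂}+r₃ω₃e^{iθ₃}=r₄ω₄e^{iθ₄}.
Eliminating the other unknown: ω₃ = r₂ω₂ sin(θ₄−θ₂) / [r₃ sin(θ₃−θ₄)].
Numerator sine = +0.19252; denominator sine = +0.92254.
Result = 0.0591·10.67·(+0.19252) / (0.2042·(+0.92254)) = +0.64445 rad/s; magnitude 0.64445 rad/s.

0.644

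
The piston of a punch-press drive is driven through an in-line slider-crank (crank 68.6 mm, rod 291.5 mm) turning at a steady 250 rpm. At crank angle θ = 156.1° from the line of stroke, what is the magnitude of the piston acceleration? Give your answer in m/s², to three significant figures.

ω = 2π·250/60 = 26.18 rad/s
x(θ) = r cosθ + √(L² − r² sin²θ); with ω constant, a = ω²·d²x/dθ².
d²x/dθ² = −r cosθ − r²(cos2θ)/√u − r⁴ sin²2θ/(4u^{3/2}),  u = L² − r² sin²θ = 0.0841998 m².
Substituting r = 0.0686 m, L = 0.2915 m, θ = 156.1°: d²x/dθ² = +0.0517 m.
a = ω²·d²x/dθ² = (26.18)²·(+0.0517) = +35.434 m/s²;  |a| = 35.434 m/s².

35.4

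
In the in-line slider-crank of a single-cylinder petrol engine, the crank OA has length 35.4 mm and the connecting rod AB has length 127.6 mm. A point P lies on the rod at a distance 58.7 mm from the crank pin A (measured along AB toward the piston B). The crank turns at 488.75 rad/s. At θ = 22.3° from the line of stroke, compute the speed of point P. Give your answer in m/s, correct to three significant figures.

11.3

ω = 488.8 rad/s.  Crank-pin speed |V_A| = rω = 17.302 m/s, perpendicular to OA.
Rod angle: sinφ = −(r/L) sinθ ⇒ φ = -6.043°; ω_rod = −rω cosθ/√(L²−r²sin²θ) = -126.15 rad/s.
V_P = V_A + ω_rod × AP, with AP = 0.0587 m along the rod.
Components: V_Px = −rω sinθ − a·ω_rod·sinφ = -7.3448 m/s;  V_Py = rω cosθ + a·ω_rod·cosφ = +8.6437 m/s.
|V_P| = √(V_Px² + V_Py²) = 11.343 m/s.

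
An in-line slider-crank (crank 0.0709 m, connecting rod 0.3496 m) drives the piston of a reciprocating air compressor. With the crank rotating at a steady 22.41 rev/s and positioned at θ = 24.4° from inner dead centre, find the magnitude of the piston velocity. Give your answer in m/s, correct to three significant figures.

4.89

ω = 2π·22.4 = 140.8 rad/s
For an in-line slider-crank, x = r cosθ + √(L² − r² sin²θ), so v = −rω sinθ·[1 + r cosθ/√(L² − r² sin²θ)].
With r = 0.0709 m, L = 0.3496 m, θ = 24.4°: √(L² − r² sin²θ) = 0.34837 m.
v = −0.0709·140.8·0.41310·[1 + 0.0709·0.91068/0.34837] = -4.8884 m/s.
|v| = 4.8884 m/s.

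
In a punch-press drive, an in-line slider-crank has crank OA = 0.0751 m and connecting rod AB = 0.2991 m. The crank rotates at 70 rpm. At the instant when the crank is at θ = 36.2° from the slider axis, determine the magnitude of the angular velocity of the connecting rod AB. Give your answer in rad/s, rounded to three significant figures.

ω = 7.33 rad/s (converted from 70 rpm).
The rod makes angle φ with the slider axis where L sinφ = r sinθ; differentiating, L cosφ·φ̇ = r ω cosθ.
L cosφ = √(L² − r² sin²θ) = 0.29579 m.
|ω_rod| = r ω |cosθ| / √(L² − r² sin²θ) = 0.0751·7.33·0.80696/0.29579 = 1.5019 rad/s.

1.50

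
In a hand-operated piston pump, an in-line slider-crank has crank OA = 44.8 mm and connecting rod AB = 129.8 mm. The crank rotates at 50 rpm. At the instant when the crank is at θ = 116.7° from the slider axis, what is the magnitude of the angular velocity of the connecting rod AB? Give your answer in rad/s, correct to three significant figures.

ω = 5.236 rad/s (converted from 50 rpm).
The rod makes angle φ with the slider axis where L sinφ = r sinθ; differentiating, L cosφ·φ̇ = r ω cosθ.
L cosφ = √(L² − r² sin²θ) = 0.12348 m.
|ω_rod| = r ω |cosθ| / √(L² − r² sin²θ) = 0.0448·5.236·0.44932/0.12348 = 0.85359 rad/s.

0.854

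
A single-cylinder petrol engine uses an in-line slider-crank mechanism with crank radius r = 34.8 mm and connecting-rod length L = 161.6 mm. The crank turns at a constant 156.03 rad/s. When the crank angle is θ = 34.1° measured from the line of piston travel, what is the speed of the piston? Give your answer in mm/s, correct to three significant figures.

ω = 156 rad/s
For an in-line slider-crank, x = r cosθ + √(L² − r² sin²θ), so v = −rω sinθ·[1 + r cosθ/√(L² − r² sin²θ)].
With r = 0.0348 m, L = 0.1616 m, θ = 34.1°: √(L² − r² sin²θ) = 0.16042 m.
v = −0.0348·156·0.56064·[1 + 0.0348·0.82806/0.16042] = -3.591 m/s.
|v| = 3.591 m/s = 3591 mm/s.

3590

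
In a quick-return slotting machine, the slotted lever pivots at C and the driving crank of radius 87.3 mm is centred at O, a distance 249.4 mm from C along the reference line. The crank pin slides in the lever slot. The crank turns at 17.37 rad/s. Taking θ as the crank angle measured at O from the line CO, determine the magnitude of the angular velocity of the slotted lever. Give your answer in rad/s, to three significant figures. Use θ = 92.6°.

ω = 17.37 rad/s
Crank pin A relative to C: A = (d + r cosθ, r sinθ); lever angle φ = atan2(r sinθ, d + r cosθ).
Differentiating tanφ: φ̇ = rω(d cosθ + r)/(d² + r² + 2dr cosθ).
d² + r² + 2dr cosθ = |CA|² = 0.0678463 m²;  d cosθ + r = +0.075986 m.
|ω_lever| = |0.0873·17.37·+0.075986| / 0.0678463 = 1.6983 rad/s.

1.70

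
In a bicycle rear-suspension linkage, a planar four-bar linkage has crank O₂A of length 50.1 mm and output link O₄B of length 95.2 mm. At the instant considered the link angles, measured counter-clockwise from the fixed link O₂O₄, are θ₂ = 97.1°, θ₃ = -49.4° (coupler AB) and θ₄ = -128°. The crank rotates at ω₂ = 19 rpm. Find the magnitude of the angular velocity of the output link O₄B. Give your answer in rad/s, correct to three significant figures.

0.590

ω₂ = 1.99 rad/s (from 19 rpm).
Differentiating the loop-closure r₂e^{iθ₂}+r₃e^{iθ₃}=r₁+r₄e^{iθ₄} gives r₂ω₂e^{iθ₂}+r₃ω₃e^{iθ₃}=r₄ω₄e^{iθ₄}.
Eliminating the other unknown: ω₄ = r₂ω₂ sin(θ₂−θ₃) / [r₄ sin(θ₄−θ₃)].
Numerator sine = +0.55194; denominator sine = -0.98027.
Result = 0.0501·1.99·(+0.55194) / (0.0952·(-0.98027)) = -0.58956 rad/s; magnitude 0.58956 rad/s.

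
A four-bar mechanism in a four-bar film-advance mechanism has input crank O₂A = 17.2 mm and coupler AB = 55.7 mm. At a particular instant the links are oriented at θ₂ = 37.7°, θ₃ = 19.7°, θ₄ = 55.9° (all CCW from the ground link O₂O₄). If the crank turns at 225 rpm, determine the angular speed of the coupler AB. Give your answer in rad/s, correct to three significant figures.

ω₂ = 23.56 rad/s (from 225 rpm).
Differentiating the loop-closure r₂e^{iθ₂}+r₃e^{iθ₃}=r₁+r₄e^{iθ₄} gives r₂ω₂e^{iθ₂}+r₃ω₃e^{iθ₃}=r₄ω₄e^{iθ₄}.
Eliminating the other unknown: ω₃ = r₂ω₂ sin(θ₄−θ₂) / [r₃ sin(θ₃−θ₄)].
Numerator sine = +0.31233; denominator sine = -0.59061.
Result = 0.0172·23.56·(+0.31233) / (0.0557·(-0.59061)) = -3.8478 rad/s; magnitude 3.8478 rad/s.

3.85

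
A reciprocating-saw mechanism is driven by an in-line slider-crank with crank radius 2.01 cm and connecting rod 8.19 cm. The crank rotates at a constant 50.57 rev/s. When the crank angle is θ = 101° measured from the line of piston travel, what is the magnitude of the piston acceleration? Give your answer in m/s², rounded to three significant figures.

ω = 2π·50.6 = 317.7 rad/s
x(θ) = r cosθ + √(L² − r² sin²θ); with ω constant, a = ω²·d²x/dθ².
d²x/dθ² = −r cosθ − r²(cos2θ)/√u − r⁴ sin²2θ/(4u^{3/2}),  u = L² − r² sin²θ = 0.00631831 m².
Substituting r = 0.0201 m, L = 0.0819 m, θ = 101°: d²x/dθ² = +0.0085364 m.
a = ω²·d²x/dθ² = (317.7)²·(+0.0085364) = +861.83 m/s²;  |a| = 861.83 m/s².

862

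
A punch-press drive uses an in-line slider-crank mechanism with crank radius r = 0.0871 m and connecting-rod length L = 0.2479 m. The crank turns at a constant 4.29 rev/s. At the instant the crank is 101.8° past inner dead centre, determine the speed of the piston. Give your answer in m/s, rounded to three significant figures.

2.12

ω = 2π·4.29 = 26.95 rad/s
For an in-line slider-crank, x = r cosθ + √(L² − r² sin²θ), so v = −rω sinθ·[1 + r cosθ/√(L² − r² sin²θ)].
With r = 0.0871 m, L = 0.2479 m, θ = 101.8°: √(L² − r² sin²θ) = 0.23278 m.
v = −0.0871·26.95·0.97887·[1 + 0.0871·-0.20450/0.23278] = -2.1223 m/s.
|v| = 2.1223 m/s.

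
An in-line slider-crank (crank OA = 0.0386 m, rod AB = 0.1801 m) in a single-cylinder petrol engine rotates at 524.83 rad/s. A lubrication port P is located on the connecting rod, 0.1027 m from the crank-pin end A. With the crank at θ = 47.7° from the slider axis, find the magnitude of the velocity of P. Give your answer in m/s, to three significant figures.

17.3

ω = 524.8 rad/s.  Crank-pin speed |V_A| = rω = 20.258 m/s, perpendicular to OA.
Rod angle: sinφ = −(r/L) sinθ ⇒ φ = -9.121°; ω_rod = −rω cosθ/√(L²−r²sin²θ) = -76.673 rad/s.
V_P = V_A + ω_rod × AP, with AP = 0.1027 m along the rod.
Components: V_Px = −rω sinθ − a·ω_rod·sinφ = -16.232 m/s;  V_Py = rω cosθ + a·ω_rod·cosφ = +5.8594 m/s.
|V_P| = √(V_Px² + V_Py²) = 17.257 m/s.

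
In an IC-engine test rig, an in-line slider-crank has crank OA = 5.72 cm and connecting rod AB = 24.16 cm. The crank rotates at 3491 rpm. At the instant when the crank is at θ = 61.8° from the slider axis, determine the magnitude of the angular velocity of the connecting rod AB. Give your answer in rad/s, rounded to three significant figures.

ω = 365.6 rad/s (converted from 3491 rpm).
The rod makes angle φ with the slider axis where L sinφ = r sinθ; differentiating, L cosφ·φ̇ = r ω cosθ.
L cosφ = √(L² − r² sin²θ) = 0.23628 m.
|ω_rod| = r ω |cosθ| / √(L² − r² sin²θ) = 0.0572·365.6·0.47255/0.23628 = 41.821 rad/s.

41.8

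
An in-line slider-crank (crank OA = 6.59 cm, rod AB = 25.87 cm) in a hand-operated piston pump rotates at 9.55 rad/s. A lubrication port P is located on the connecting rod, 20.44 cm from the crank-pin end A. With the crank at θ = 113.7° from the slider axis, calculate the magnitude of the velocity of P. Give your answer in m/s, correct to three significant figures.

0.531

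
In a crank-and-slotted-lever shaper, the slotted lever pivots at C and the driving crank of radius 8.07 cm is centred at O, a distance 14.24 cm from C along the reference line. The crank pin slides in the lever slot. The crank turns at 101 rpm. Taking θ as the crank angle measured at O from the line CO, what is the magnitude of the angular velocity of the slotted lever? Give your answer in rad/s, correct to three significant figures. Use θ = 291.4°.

ω = 10.58 rad/s (from 101 rpm).
Crank pin A relative to C: A = (d + r cosθ, r sinθ); lever angle φ = atan2(r sinθ, d + r cosθ).
Differentiating tanφ: φ̇ = rω(d cosθ + r)/(d² + r² + 2dr cosθ).
d² + r² + 2dr cosθ = |CA|² = 0.0351763 m²;  d cosθ + r = +0.13266 m.
|ω_lever| = |0.0807·10.58·+0.13266| / 0.0351763 = 3.2189 rad/s.

3.22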